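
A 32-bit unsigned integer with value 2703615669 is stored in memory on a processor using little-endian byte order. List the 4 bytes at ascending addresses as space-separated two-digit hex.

2703615669 in hexadecimal, padded to 32 bits, is 0xA125E6B5.
Split into bytes (most-significant first): A1 25 E6 B5.
In little-endian order the low byte comes first in memory.
So at ascending addresses the bytes are B5 E6 25 A1.

B5 E6 25 A1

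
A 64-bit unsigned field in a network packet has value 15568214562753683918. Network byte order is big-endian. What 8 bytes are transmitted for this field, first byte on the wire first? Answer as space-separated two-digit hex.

15568214562753683918 in hexadecimal, padded to 64 bits, is 0xD80D68A92FFF21CE.
Split into bytes (most-significant first): D8 0D 68 A9 2F FF 21 CE.
Big-endian stores the most-significant byte at the lowest address.
So the memory order matches the most-significant-first order: D8 0D 68 A9 2F FF 21 CE.

D8 0D 68 A9 2F FF 21 CE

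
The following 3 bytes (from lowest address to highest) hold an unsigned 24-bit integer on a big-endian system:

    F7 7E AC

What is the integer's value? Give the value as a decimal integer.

16219820

In big-endian order the high byte comes first in memory.
The bytes are already most-significant first: 0xF77EAC.
0xF77EAC = 16219820.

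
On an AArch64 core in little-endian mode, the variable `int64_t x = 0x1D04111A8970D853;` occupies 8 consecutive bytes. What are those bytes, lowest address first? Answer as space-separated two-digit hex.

Split into bytes (most-significant first): 1D 04 11 1A 89 70 D8 53.
In little-endian order the low byte comes first in memory.
So at ascending addresses the bytes are 53 D8 70 89 1A 11 04 1D.

53 D8 70 89 1A 11 04 1D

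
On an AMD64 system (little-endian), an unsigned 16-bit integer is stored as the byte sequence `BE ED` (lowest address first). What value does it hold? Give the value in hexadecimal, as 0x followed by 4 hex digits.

0xEDBE

Little-endian: lowest address holds the least-significant byte.
Reassemble most-significant byte first: ED BE → 0xEDBE.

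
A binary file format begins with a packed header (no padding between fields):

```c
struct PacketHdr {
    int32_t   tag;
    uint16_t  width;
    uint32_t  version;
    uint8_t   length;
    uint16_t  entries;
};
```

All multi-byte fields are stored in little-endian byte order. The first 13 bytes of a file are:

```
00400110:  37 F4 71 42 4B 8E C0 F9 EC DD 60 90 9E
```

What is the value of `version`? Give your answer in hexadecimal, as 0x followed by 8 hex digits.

0xDDECF9C0

`version` follows `tag` (4 B), `width` (2 B), so it starts at offset 4 + 2 = 6 and occupies 4 bytes.
Bytes at offsets 6..9: C0 F9 EC DD.
In little-endian order the low byte comes first in memory.
Reassemble most-significant byte first: DD EC F9 C0 → 0xDDECF9C0.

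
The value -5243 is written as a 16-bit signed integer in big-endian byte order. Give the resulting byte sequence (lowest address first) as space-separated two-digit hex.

EB 85

Two's complement of -5243 in 16 bits: 5243 = 0x147B; invert → 0xEB84; add 1 → 0xEB85.
Split into bytes (most-significant first): EB 85.
Big-endian: lowest address holds the most-significant byte.
So the memory order matches the most-significant-first order: EB 85.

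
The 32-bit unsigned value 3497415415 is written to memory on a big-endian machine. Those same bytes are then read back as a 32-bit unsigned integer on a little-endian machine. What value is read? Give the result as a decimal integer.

3497415415 in 32-bit hexadecimal is 0xD07652F7.
Stored big-endian, the bytes at ascending addresses are D0 76 52 F7.
Read back as little-endian, the first byte is least significant, giving 0xF75276D0.
0xF75276D0 = 4149376720.

4149376720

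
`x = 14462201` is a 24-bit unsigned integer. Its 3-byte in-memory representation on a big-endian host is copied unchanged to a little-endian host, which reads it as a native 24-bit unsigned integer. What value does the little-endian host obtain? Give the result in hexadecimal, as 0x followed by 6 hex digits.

14462201 in 24-bit hexadecimal is 0xDCACF9.
Stored big-endian, the bytes at ascending addresses are DC AC F9.
Read back as little-endian, the first byte is least significant, giving 0xF9ACDC.

0xF9ACDC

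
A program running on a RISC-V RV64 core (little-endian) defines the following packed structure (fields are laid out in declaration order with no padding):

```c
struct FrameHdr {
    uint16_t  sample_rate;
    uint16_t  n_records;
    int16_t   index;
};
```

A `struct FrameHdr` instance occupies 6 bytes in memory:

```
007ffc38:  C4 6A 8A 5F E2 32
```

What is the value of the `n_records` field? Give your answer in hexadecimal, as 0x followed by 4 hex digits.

0x5F8A

`n_records` follows `sample_rate` (2 bytes), so it starts at byte offset 2 and occupies 2 bytes.
Bytes at offsets 2..3: 8A 5F.
In little-endian order the low byte comes first in memory.
Reassemble most-significant byte first: 5F 8A → 0x5F8A.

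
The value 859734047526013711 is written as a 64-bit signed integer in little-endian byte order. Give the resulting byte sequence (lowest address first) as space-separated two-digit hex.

859734047526013711 in hexadecimal, padded to 64 bits, is 0x0BEE638FA818CB0F.
Split into bytes (most-significant first): 0B EE 63 8F A8 18 CB 0F.
Little-endian: lowest address holds the least-significant byte.
So at ascending addresses the bytes are 0F CB 18 A8 8F 63 EE 0B.

0F CB 18 A8 8F 63 EE 0B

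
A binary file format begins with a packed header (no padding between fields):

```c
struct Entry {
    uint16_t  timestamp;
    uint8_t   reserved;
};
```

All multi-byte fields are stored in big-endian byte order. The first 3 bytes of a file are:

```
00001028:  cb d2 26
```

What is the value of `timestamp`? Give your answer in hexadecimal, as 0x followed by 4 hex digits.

0xCBD2

`timestamp` is the first field, at byte offset 0, occupying 2 bytes.
Bytes at offsets 0..1: CB D2.
Big-endian: lowest address holds the most-significant byte.
The bytes are already most-significant first: 0xCBD2.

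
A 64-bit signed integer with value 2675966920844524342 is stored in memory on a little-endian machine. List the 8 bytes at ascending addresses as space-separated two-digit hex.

36 3B A2 93 BC F1 22 25

2675966920844524342 in hexadecimal, padded to 64 bits, is 0x2522F1BC93A23B36.
Split into bytes (most-significant first): 25 22 F1 BC 93 A2 3B 36.
In little-endian order the low byte comes first in memory.
So at ascending addresses the bytes are 36 3B A2 93 BC F1 22 25.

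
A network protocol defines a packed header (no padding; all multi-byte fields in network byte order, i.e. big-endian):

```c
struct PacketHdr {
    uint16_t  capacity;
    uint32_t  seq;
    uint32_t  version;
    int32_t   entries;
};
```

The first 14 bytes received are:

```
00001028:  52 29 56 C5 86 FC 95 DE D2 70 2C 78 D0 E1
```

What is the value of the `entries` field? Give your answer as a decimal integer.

`entries` follows `capacity` (2 B), `seq` (4 B), `version` (4 B), so it starts at offset 2 + 4 + 4 = 10 and occupies 4 bytes.
Bytes at offsets 10..13: 2C 78 D0 E1.
Big-endian stores the most-significant byte at the lowest address.
The bytes are already most-significant first: 0x2C78D0E1.
0x2C78D0E1 = 746115297.

746115297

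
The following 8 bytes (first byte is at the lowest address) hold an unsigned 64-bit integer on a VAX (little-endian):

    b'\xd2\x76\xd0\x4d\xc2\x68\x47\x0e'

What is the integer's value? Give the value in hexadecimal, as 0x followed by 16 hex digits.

Little-endian: lowest address holds the least-significant byte.
Reassemble most-significant byte first: 0E 47 68 C2 4D D0 76 D2 → 0x0E4768C24DD076D2.

0x0E4768C24DD076D2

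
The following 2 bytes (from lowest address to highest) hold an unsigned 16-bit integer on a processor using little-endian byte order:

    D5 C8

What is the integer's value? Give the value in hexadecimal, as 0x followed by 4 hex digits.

0xC8D5

Little-endian: lowest address holds the least-significant byte.
Reassemble most-significant byte first: C8 D5 → 0xC8D5.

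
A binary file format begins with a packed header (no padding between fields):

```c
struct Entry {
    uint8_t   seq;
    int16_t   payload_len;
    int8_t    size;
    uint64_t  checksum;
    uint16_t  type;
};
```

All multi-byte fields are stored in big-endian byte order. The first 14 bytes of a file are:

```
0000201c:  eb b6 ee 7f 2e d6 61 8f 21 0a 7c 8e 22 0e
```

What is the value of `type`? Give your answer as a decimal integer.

`type` follows `seq` (1 B), `payload_len` (2 B), `size` (1 B), `checksum` (8 B), so it starts at offset 1 + 2 + 1 + 8 = 12 and occupies 2 bytes.
Bytes at offsets 12..13: 22 0E.
In big-endian order the high byte comes first in memory.
The bytes are already most-significant first: 0x220E.
0x220E = 8718.

8718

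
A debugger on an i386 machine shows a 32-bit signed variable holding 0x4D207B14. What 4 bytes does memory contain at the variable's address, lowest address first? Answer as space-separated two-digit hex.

Split into bytes (most-significant first): 4D 20 7B 14.
Little-endian stores the least-significant byte at the lowest address.
So at ascending addresses the bytes are 14 7B 20 4D.

14 7B 20 4D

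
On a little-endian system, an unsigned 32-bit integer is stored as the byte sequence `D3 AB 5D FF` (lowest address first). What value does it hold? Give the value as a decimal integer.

4284328915

Little-endian stores the least-significant byte at the lowest address.
Reassemble most-significant byte first: FF 5D AB D3 → 0xFF5DABD3.
0xFF5DABD3 = 4284328915.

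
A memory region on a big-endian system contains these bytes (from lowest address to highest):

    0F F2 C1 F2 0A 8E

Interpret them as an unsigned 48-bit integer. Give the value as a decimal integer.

17535310367374

Big-endian stores the most-significant byte at the lowest address.
The bytes are already most-significant first: 0x0FF2C1F20A8E.
0x0FF2C1F20A8E = 17535310367374.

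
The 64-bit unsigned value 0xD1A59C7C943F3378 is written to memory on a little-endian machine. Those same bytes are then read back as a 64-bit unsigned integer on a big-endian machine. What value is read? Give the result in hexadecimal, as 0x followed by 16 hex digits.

0x78333F947C9CA5D1

Stored little-endian, the bytes at ascending addresses are 78 33 3F 94 7C 9C A5 D1.
Read back as big-endian, the last byte is least significant, giving 0x78333F947C9CA5D1.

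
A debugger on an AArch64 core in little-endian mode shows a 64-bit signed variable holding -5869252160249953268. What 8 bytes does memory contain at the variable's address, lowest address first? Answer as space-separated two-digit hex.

Two's complement of -5869252160249953268 in 64 bits: 5869252160249953268 = 0x5173C5BE3CE47BF4; invert → 0xAE8C3A41C31B840B; add 1 → 0xAE8C3A41C31B840C.
Split into bytes (most-significant first): AE 8C 3A 41 C3 1B 84 0C.
In little-endian order the low byte comes first in memory.
So at ascending addresses the bytes are 0C 84 1B C3 41 3A 8C AE.

0C 84 1B C3 41 3A 8C AE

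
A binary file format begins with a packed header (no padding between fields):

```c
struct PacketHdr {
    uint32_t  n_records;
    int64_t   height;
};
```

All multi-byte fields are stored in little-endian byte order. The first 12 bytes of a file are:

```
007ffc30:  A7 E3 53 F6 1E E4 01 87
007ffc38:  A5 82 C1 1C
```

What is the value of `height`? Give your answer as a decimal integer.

`height` follows `n_records` (4 bytes), so it starts at byte offset 4 and occupies 8 bytes.
Bytes at offsets 4..11: 1E E4 01 87 A5 82 C1 1C.
Little-endian stores the least-significant byte at the lowest address.
Reassemble most-significant byte first: 1C C1 82 A5 87 01 E4 1E → 0x1CC182A58701E41E.
0x1CC182A58701E41E = 2072080951013401630.

2072080951013401630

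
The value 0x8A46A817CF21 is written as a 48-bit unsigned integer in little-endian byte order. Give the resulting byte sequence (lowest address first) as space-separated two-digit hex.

21 CF 17 A8 46 8A

Split into bytes (most-significant first): 8A 46 A8 17 CF 21.
In little-endian order the low byte comes first in memory.
So at ascending addresses the bytes are 21 CF 17 A8 46 8A.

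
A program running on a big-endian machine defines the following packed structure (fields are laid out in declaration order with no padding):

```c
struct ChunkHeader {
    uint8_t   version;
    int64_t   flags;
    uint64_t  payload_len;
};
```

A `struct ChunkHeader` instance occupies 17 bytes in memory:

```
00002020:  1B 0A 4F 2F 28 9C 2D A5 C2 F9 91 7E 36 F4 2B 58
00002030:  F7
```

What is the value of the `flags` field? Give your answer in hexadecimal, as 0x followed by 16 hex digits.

0x0A4F2F289C2DA5C2

`flags` follows `version` (1 byte), so it starts at byte offset 1 and occupies 8 bytes.
Bytes at offsets 1..8: 0A 4F 2F 28 9C 2D A5 C2.
Big-endian: lowest address holds the most-significant byte.
The bytes are already most-significant first: 0x0A4F2F289C2DA5C2.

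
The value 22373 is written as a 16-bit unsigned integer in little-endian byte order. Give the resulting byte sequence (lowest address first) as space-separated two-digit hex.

22373 in hexadecimal, padded to 16 bits, is 0x5765.
Split into bytes (most-significant first): 57 65.
In little-endian order the low byte comes first in memory.
So at ascending addresses the bytes are 65 57.

65 57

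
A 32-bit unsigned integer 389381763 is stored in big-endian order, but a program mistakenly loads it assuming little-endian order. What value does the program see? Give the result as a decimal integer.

2206086423

389381763 in 32-bit hexadecimal is 0x17357E83.
Stored big-endian, the bytes at ascending addresses are 17 35 7E 83.
Read back as little-endian, the first byte is least significant, giving 0x837E3517.
0x837E3517 = 2206086423.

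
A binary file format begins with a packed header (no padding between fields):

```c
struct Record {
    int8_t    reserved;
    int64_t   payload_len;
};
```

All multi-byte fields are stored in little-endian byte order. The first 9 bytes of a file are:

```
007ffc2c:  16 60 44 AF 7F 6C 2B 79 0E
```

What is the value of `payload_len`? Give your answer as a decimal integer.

1042912533711635552

`payload_len` follows `reserved` (1 byte), so it starts at byte offset 1 and occupies 8 bytes.
Bytes at offsets 1..8: 60 44 AF 7F 6C 2B 79 0E.
Little-endian: lowest address holds the least-significant byte.
Reassemble most-significant byte first: 0E 79 2B 6C 7F AF 44 60 → 0x0E792B6C7FAF4460.
0x0E792B6C7FAF4460 = 1042912533711635552.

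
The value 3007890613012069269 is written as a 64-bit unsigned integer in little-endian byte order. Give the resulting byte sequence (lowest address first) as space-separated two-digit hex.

95 FB D0 77 93 2C BE 29

3007890613012069269 in hexadecimal, padded to 64 bits, is 0x29BE2C9377D0FB95.
Split into bytes (most-significant first): 29 BE 2C 93 77 D0 FB 95.
Little-endian stores the least-significant byte at the lowest address.
So at ascending addresses the bytes are 95 FB D0 77 93 2C BE 29.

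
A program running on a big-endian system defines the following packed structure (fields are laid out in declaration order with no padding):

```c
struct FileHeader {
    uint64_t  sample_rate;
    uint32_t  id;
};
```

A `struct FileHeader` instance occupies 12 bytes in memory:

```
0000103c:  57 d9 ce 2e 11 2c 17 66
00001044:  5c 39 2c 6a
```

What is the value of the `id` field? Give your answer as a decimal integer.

1547250794

`id` follows `sample_rate` (8 bytes), so it starts at byte offset 8 and occupies 4 bytes.
Bytes at offsets 8..11: 5C 39 2C 6A.
Big-endian: lowest address holds the most-significant byte.
The bytes are already most-significant first: 0x5C392C6A.
0x5C392C6A = 1547250794.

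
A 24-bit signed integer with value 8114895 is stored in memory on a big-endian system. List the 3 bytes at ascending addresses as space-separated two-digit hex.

7B D2 CF

8114895 in hexadecimal, padded to 24 bits, is 0x7BD2CF.
Split into bytes (most-significant first): 7B D2 CF.
In big-endian order the high byte comes first in memory.
So the memory order matches the most-significant-first order: 7B D2 CF.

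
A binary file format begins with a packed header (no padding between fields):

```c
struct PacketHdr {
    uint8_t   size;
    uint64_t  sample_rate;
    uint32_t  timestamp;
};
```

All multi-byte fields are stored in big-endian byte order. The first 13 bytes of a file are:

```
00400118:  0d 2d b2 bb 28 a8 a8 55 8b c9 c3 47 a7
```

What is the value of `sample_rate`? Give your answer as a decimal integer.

3292900060863944075

`sample_rate` follows `size` (1 byte), so it starts at byte offset 1 and occupies 8 bytes.
Bytes at offsets 1..8: 2D B2 BB 28 A8 A8 55 8B.
Big-endian: lowest address holds the most-significant byte.
The bytes are already most-significant first: 0x2DB2BB28A8A8558B.
0x2DB2BB28A8A8558B = 3292900060863944075.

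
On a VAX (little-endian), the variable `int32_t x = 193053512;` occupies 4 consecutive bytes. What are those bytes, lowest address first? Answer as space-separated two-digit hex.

193053512 in hexadecimal, padded to 32 bits, is 0x0B81C348.
Split into bytes (most-significant first): 0B 81 C3 48.
Little-endian: lowest address holds the least-significant byte.
So at ascending addresses the bytes are 48 C3 81 0B.

48 C3 81 0B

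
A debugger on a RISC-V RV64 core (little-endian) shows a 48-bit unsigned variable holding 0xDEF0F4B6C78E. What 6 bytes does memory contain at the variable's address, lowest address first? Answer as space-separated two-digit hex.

8E C7 B6 F4 F0 DE

Split into bytes (most-significant first): DE F0 F4 B6 C7 8E.
In little-endian order the low byte comes first in memory.
So at ascending addresses the bytes are 8E C7 B6 F4 F0 DE.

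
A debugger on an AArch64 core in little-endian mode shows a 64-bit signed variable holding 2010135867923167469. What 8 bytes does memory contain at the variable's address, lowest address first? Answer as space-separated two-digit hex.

2010135867923167469 in hexadecimal, padded to 64 bits, is 0x1BE56FEBF5D4F8ED.
Split into bytes (most-significant first): 1B E5 6F EB F5 D4 F8 ED.
Little-endian stores the least-significant byte at the lowest address.
So at ascending addresses the bytes are ED F8 D4 F5 EB 6F E5 1B.

ED F8 D4 F5 EB 6F E5 1B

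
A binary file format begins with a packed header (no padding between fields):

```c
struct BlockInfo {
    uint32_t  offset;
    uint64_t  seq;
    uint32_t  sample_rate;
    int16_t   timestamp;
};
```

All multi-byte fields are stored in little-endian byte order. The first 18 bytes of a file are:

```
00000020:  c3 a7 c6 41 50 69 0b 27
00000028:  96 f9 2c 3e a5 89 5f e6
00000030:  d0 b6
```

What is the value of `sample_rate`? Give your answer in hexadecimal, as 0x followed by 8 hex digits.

0xE65F89A5

`sample_rate` follows `offset` (4 B), `seq` (8 B), so it starts at offset 4 + 8 = 12 and occupies 4 bytes.
Bytes at offsets 12..15: A5 89 5F E6.
Little-endian stores the least-significant byte at the lowest address.
Reassemble most-significant byte first: E6 5F 89 A5 → 0xE65F89A5.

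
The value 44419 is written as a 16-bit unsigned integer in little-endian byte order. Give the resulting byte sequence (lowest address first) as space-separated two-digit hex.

83 AD

44419 in hexadecimal, padded to 16 bits, is 0xAD83.
Split into bytes (most-significant first): AD 83.
Little-endian stores the least-significant byte at the lowest address.
So at ascending addresses the bytes are 83 AD.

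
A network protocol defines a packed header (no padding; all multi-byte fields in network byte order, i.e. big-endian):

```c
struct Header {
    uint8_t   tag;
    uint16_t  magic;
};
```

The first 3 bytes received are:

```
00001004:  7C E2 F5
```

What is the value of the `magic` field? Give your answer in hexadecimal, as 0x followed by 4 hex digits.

`magic` follows `tag` (1 byte), so it starts at byte offset 1 and occupies 2 bytes.
Bytes at offsets 1..2: E2 F5.
In big-endian order the high byte comes first in memory.
The bytes are already most-significant first: 0xE2F5.

0xE2F5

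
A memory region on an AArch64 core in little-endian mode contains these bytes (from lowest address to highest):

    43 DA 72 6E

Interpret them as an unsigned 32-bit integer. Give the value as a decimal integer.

1853020739

Little-endian stores the least-significant byte at the lowest address.
Reassemble most-significant byte first: 6E 72 DA 43 → 0x6E72DA43.
0x6E72DA43 = 1853020739.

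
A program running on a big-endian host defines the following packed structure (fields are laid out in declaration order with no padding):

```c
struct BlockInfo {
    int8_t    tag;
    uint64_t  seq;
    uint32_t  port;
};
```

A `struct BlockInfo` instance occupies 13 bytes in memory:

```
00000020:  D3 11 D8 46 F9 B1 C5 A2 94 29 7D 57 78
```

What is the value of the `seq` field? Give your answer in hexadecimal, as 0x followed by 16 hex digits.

0x11D846F9B1C5A294

`seq` follows `tag` (1 byte), so it starts at byte offset 1 and occupies 8 bytes.
Bytes at offsets 1..8: 11 D8 46 F9 B1 C5 A2 94.
Big-endian stores the most-significant byte at the lowest address.
The bytes are already most-significant first: 0x11D846F9B1C5A294.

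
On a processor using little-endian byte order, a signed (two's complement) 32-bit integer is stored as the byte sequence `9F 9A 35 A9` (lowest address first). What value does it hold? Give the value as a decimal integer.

-1456104801

Little-endian stores the least-significant byte at the lowest address.
Reassemble most-significant byte first: A9 35 9A 9F → 0xA9359A9F.
Top bit is set, so as a signed 32-bit value this is 0xA9359A9F − 2^32 = -1456104801.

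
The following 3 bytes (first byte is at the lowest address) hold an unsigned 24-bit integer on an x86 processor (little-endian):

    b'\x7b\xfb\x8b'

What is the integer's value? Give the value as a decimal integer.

9173883

Little-endian stores the least-significant byte at the lowest address.
Reassemble most-significant byte first: 8B FB 7B → 0x8BFB7B.
0x8BFB7B = 9173883.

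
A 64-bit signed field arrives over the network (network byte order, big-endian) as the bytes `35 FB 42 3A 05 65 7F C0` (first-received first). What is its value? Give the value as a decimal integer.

In big-endian order the high byte comes first in memory.
The bytes are already most-significant first: 0x35FB423A05657FC0.
0x35FB423A05657FC0 = 3889775520130629568.

3889775520130629568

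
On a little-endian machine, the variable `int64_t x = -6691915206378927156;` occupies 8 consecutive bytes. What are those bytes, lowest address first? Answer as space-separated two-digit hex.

Two's complement of -6691915206378927156 in 64 bits: 6691915206378927156 = 0x5CDE756CC7403434; invert → 0xA3218A9338BFCBCB; add 1 → 0xA3218A9338BFCBCC.
Split into bytes (most-significant first): A3 21 8A 93 38 BF CB CC.
Little-endian: lowest address holds the least-significant byte.
So at ascending addresses the bytes are CC CB BF 38 93 8A 21 A3.

CC CB BF 38 93 8A 21 A3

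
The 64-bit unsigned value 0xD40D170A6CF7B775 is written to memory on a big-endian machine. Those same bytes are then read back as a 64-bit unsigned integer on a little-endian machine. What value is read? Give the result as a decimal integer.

Stored big-endian, the bytes at ascending addresses are D4 0D 17 0A 6C F7 B7 75.
Read back as little-endian, the first byte is least significant, giving 0x75B7F76C0A170DD4.
0x75B7F76C0A170DD4 = 8482520466573430228.

8482520466573430228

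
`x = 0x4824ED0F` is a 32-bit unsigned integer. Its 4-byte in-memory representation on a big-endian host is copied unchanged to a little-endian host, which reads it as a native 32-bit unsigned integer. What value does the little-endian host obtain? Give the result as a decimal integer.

267199560

Stored big-endian, the bytes at ascending addresses are 48 24 ED 0F.
Read back as little-endian, the first byte is least significant, giving 0x0FED2448.
0x0FED2448 = 267199560.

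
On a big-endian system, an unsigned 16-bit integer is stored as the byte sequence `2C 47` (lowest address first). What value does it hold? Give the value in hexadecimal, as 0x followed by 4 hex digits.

In big-endian order the high byte comes first in memory.
The bytes are already most-significant first: 0x2C47.

0x2C47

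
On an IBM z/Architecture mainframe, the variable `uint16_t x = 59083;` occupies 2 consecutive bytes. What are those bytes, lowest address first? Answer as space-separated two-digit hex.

E6 CB

59083 in hexadecimal, padded to 16 bits, is 0xE6CB.
Split into bytes (most-significant first): E6 CB.
Big-endian stores the most-significant byte at the lowest address.
So the memory order matches the most-significant-first order: E6 CB.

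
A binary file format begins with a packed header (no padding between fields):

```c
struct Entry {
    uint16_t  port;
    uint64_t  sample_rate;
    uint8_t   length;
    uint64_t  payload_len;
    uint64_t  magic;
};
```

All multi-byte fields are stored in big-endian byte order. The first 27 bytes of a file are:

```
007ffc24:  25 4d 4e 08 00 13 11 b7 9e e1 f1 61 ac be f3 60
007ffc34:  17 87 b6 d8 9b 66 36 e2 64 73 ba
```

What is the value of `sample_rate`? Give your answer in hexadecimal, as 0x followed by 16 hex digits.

0x4E08001311B79EE1

`sample_rate` follows `port` (2 bytes), so it starts at byte offset 2 and occupies 8 bytes.
Bytes at offsets 2..9: 4E 08 00 13 11 B7 9E E1.
Big-endian: lowest address holds the most-significant byte.
The bytes are already most-significant first: 0x4E08001311B79EE1.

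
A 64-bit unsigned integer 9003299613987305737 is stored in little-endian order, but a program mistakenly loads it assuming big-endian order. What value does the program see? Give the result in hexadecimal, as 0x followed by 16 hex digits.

9003299613987305737 in 64-bit hexadecimal is 0x7CF2254C221FF909.
Stored little-endian, the bytes at ascending addresses are 09 F9 1F 22 4C 25 F2 7C.
Read back as big-endian, the last byte is least significant, giving 0x09F91F224C25F27C.

0x09F91F224C25F27C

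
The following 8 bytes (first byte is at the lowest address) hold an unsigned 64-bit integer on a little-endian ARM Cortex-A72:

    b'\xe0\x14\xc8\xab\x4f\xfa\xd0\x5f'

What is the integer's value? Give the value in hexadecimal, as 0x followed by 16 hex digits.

Little-endian stores the least-significant byte at the lowest address.
Reassemble most-significant byte first: 5F D0 FA 4F AB C8 14 E0 → 0x5FD0FA4FABC814E0.

0x5FD0FA4FABC814E0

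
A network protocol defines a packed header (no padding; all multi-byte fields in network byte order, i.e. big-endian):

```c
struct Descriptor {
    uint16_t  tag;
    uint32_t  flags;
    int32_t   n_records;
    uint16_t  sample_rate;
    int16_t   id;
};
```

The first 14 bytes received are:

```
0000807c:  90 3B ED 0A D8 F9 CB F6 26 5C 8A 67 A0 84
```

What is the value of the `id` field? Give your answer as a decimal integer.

-24444

`id` follows `tag` (2 B), `flags` (4 B), `n_records` (4 B), `sample_rate` (2 B), so it starts at offset 2 + 4 + 4 + 2 = 12 and occupies 2 bytes.
Bytes at offsets 12..13: A0 84.
Big-endian stores the most-significant byte at the lowest address.
The bytes are already most-significant first: 0xA084.
Top bit is set, so as a signed 16-bit value this is 0xA084 − 2^16 = -24444.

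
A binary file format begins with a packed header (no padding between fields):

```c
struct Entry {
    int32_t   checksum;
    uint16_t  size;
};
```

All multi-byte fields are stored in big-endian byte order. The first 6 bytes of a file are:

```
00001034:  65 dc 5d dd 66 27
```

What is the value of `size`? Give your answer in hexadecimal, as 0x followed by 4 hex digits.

`size` follows `checksum` (4 bytes), so it starts at byte offset 4 and occupies 2 bytes.
Bytes at offsets 4..5: 66 27.
Big-endian stores the most-significant byte at the lowest address.
The bytes are already most-significant first: 0x6627.

0x6627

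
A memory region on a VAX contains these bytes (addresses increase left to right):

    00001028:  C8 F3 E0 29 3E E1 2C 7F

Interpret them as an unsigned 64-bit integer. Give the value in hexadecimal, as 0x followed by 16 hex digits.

Little-endian: lowest address holds the least-significant byte.
Reassemble most-significant byte first: 7F 2C E1 3E 29 E0 F3 C8 → 0x7F2CE13E29E0F3C8.

0x7F2CE13E29E0F3C8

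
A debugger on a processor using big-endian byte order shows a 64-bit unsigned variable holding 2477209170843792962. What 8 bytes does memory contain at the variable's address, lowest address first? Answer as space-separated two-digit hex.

22 60 D0 9D B6 7B F6 42

2477209170843792962 in hexadecimal, padded to 64 bits, is 0x2260D09DB67BF642.
Split into bytes (most-significant first): 22 60 D0 9D B6 7B F6 42.
Big-endian stores the most-significant byte at the lowest address.
So the memory order matches the most-significant-first order: 22 60 D0 9D B6 7B F6 42.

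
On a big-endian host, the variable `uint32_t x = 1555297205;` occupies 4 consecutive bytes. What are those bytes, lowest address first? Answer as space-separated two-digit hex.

1555297205 in hexadecimal, padded to 32 bits, is 0x5CB3F3B5.
Split into bytes (most-significant first): 5C B3 F3 B5.
In big-endian order the high byte comes first in memory.
So the memory order matches the most-significant-first order: 5C B3 F3 B5.

5C B3 F3 B5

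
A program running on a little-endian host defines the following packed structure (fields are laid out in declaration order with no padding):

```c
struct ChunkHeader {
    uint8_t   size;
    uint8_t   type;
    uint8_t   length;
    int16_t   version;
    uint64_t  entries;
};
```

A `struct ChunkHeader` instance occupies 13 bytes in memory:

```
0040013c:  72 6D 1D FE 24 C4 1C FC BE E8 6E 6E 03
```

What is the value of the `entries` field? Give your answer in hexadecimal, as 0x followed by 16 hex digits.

0x036E6EE8BEFC1CC4

`entries` follows `size` (1 B), `type` (1 B), `length` (1 B), `version` (2 B), so it starts at offset 1 + 1 + 1 + 2 = 5 and occupies 8 bytes.
Bytes at offsets 5..12: C4 1C FC BE E8 6E 6E 03.
Little-endian stores the least-significant byte at the lowest address.
Reassemble most-significant byte first: 03 6E 6E E8 BE FC 1C C4 → 0x036E6EE8BEFC1CC4.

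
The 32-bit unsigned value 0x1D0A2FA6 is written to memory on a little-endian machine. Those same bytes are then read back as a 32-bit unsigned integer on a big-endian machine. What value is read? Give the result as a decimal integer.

Stored little-endian, the bytes at ascending addresses are A6 2F 0A 1D.
Read back as big-endian, the last byte is least significant, giving 0xA62F0A1D.
0xA62F0A1D = 2788100637.

2788100637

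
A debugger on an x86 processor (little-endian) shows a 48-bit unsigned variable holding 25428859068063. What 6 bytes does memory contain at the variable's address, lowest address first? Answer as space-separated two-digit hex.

25428859068063 in hexadecimal, padded to 48 bits, is 0x17209E1C9E9F.
Split into bytes (most-significant first): 17 20 9E 1C 9E 9F.
Little-endian stores the least-significant byte at the lowest address.
So at ascending addresses the bytes are 9F 9E 1C 9E 20 17.

9F 9E 1C 9E 20 17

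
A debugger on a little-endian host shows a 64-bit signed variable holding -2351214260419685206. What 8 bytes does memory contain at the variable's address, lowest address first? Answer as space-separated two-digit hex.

AA 14 DA 60 16 CF 5E DF

Two's complement of -2351214260419685206 in 64 bits: 2351214260419685206 = 0x20A130E99F25EB56; invert → 0xDF5ECF1660DA14A9; add 1 → 0xDF5ECF1660DA14AA.
Split into bytes (most-significant first): DF 5E CF 16 60 DA 14 AA.
In little-endian order the low byte comes first in memory.
So at ascending addresses the bytes are AA 14 DA 60 16 CF 5E DF.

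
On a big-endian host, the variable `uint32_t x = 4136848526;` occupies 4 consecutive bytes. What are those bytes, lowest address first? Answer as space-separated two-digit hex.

4136848526 in hexadecimal, padded to 32 bits, is 0xF6934C8E.
Split into bytes (most-significant first): F6 93 4C 8E.
Big-endian stores the most-significant byte at the lowest address.
So the memory order matches the most-significant-first order: F6 93 4C 8E.

F6 93 4C 8E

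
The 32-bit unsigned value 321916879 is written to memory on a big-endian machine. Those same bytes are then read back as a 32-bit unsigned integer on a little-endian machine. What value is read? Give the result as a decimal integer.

3473879059

321916879 in 32-bit hexadecimal is 0x13300FCF.
Stored big-endian, the bytes at ascending addresses are 13 30 0F CF.
Read back as little-endian, the first byte is least significant, giving 0xCF0F3013.
0xCF0F3013 = 3473879059.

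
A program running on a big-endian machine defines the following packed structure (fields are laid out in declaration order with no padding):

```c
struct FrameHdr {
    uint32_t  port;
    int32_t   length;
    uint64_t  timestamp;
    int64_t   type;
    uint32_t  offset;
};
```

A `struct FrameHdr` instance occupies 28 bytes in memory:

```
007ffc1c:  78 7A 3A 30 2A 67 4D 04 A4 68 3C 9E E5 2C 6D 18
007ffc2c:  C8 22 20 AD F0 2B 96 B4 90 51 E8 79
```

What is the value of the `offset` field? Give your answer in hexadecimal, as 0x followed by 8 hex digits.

0x9051E879

`offset` follows `port` (4 B), `length` (4 B), `timestamp` (8 B), `type` (8 B), so it starts at offset 4 + 4 + 8 + 8 = 24 and occupies 4 bytes.
Bytes at offsets 24..27: 90 51 E8 79.
Big-endian: lowest address holds the most-significant byte.
The bytes are already most-significant first: 0x9051E879.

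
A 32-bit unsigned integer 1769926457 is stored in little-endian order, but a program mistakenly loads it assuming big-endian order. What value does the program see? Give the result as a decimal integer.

971996777

1769926457 in 32-bit hexadecimal is 0x697EEF39.
Stored little-endian, the bytes at ascending addresses are 39 EF 7E 69.
Read back as big-endian, the last byte is least significant, giving 0x39EF7E69.
0x39EF7E69 = 971996777.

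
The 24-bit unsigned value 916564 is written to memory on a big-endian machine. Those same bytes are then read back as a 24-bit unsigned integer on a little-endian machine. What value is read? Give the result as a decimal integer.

5569549

916564 in 24-bit hexadecimal is 0x0DFC54.
Stored big-endian, the bytes at ascending addresses are 0D FC 54.
Read back as little-endian, the first byte is least significant, giving 0x54FC0D.
0x54FC0D = 5569549.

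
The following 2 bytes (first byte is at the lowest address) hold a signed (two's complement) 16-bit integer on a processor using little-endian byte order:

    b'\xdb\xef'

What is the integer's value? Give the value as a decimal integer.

-4133

In little-endian order the low byte comes first in memory.
Reassemble most-significant byte first: EF DB → 0xEFDB.
Top bit is set, so as a signed 16-bit value this is 0xEFDB − 2^16 = -4133.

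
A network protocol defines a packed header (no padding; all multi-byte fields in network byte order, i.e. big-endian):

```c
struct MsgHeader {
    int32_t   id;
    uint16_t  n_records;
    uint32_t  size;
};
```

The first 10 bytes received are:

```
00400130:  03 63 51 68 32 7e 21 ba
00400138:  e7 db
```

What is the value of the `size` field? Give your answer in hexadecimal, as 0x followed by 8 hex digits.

0x21BAE7DB

`size` follows `id` (4 B), `n_records` (2 B), so it starts at offset 4 + 2 = 6 and occupies 4 bytes.
Bytes at offsets 6..9: 21 BA E7 DB.
In big-endian order the high byte comes first in memory.
The bytes are already most-significant first: 0x21BAE7DB.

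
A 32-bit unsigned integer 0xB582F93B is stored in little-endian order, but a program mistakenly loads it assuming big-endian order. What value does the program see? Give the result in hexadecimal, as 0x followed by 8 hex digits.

0x3BF982B5

Stored little-endian, the bytes at ascending addresses are 3B F9 82 B5.
Read back as big-endian, the last byte is least significant, giving 0x3BF982B5.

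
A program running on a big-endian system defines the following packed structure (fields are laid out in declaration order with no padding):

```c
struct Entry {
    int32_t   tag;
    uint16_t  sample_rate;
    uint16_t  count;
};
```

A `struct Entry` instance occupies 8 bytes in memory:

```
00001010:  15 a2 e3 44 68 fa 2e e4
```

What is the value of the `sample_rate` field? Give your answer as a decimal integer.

26874

`sample_rate` follows `tag` (4 bytes), so it starts at byte offset 4 and occupies 2 bytes.
Bytes at offsets 4..5: 68 FA.
In big-endian order the high byte comes first in memory.
The bytes are already most-significant first: 0x68FA.
0x68FA = 26874.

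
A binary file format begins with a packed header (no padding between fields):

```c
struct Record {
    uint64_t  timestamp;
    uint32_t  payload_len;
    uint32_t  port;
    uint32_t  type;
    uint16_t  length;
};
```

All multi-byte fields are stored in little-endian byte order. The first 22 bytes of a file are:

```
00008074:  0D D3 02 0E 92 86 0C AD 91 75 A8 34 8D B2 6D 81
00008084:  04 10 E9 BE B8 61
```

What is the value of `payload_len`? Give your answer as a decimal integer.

`payload_len` follows `timestamp` (8 bytes), so it starts at byte offset 8 and occupies 4 bytes.
Bytes at offsets 8..11: 91 75 A8 34.
Little-endian: lowest address holds the least-significant byte.
Reassemble most-significant byte first: 34 A8 75 91 → 0x34A87591.
0x34A87591 = 883455377.

883455377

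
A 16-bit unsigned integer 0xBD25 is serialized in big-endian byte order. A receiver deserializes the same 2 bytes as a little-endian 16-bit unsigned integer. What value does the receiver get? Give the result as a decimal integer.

9661

Stored big-endian, the bytes at ascending addresses are BD 25.
Read back as little-endian, the first byte is least significant, giving 0x25BD.
0x25BD = 9661.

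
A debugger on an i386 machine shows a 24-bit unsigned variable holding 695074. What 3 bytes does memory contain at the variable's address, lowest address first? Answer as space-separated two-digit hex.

22 9B 0A

695074 in hexadecimal, padded to 24 bits, is 0x0A9B22.
Split into bytes (most-significant first): 0A 9B 22.
Little-endian: lowest address holds the least-significant byte.
So at ascending addresses the bytes are 22 9B 0A.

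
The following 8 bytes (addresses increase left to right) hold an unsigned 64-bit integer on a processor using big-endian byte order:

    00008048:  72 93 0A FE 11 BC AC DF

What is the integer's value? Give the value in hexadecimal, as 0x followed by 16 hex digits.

0x72930AFE11BCACDF

Big-endian: lowest address holds the most-significant byte.
The bytes are already most-significant first: 0x72930AFE11BCACDF.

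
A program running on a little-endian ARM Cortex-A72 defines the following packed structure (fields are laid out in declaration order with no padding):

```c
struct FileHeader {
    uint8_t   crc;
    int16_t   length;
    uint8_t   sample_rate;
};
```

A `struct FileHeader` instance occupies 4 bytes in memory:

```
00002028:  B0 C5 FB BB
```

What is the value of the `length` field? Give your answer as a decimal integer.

`length` follows `crc` (1 byte), so it starts at byte offset 1 and occupies 2 bytes.
Bytes at offsets 1..2: C5 FB.
In little-endian order the low byte comes first in memory.
Reassemble most-significant byte first: FB C5 → 0xFBC5.
Top bit is set, so as a signed 16-bit value this is 0xFBC5 − 2^16 = -1083.

-1083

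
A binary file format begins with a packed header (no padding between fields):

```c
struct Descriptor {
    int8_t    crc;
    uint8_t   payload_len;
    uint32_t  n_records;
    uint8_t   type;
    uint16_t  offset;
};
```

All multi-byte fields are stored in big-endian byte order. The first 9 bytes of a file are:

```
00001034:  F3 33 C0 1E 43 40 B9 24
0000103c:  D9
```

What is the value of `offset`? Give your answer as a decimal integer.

9433

`offset` follows `crc` (1 B), `payload_len` (1 B), `n_records` (4 B), `type` (1 B), so it starts at offset 1 + 1 + 4 + 1 = 7 and occupies 2 bytes.
Bytes at offsets 7..8: 24 D9.
Big-endian: lowest address holds the most-significant byte.
The bytes are already most-significant first: 0x24D9.
0x24D9 = 9433.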